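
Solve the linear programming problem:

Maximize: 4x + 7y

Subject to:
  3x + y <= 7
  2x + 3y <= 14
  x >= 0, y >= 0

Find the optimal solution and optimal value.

Feasible vertices: (0, 0), (0, 14/3), (1, 4), (7/3, 0)
Objective 4x + 7y at each:
  (0, 0): 0
  (0, 14/3): 98/3
  (1, 4): 32
  (7/3, 0): 28/3
Maximum is 98/3 at (0, 14/3).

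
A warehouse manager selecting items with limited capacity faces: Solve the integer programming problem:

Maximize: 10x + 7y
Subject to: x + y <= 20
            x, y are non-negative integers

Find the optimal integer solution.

Objective: 10x + 7y, constraint: x + y <= 20
Coefficient of x is 10 >= coefficient of y is 7, so allocate the entire budget to x.
Optimal: x = 20, y = 0, value = 200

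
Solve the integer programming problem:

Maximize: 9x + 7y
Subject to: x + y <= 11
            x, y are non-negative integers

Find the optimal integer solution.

Objective: 9x + 7y, constraint: x + y <= 11
Coefficient of x is 9 >= coefficient of y is 7, so allocate the entire budget to x.
Optimal: x = 11, y = 0, value = 99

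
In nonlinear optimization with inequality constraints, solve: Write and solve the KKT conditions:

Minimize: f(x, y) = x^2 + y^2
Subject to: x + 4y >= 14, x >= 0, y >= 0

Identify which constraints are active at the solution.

KKT conditions for min x^2 + y^2 s.t. 1x + 4y >= 14, x >= 0, y >= 0:
Stationarity: 2x = mu*1 + mu_x, 2y = mu*4 + mu_y, with mu, mu_x, mu_y >= 0
Complementary slackness: mu*(x + 4y - 14) = 0, mu_x*x = 0, mu_y*y = 0
(0, 0) is infeasible (1*0 + 4*0 < 14), so if mu = 0 stationarity would force x = mu_x/2 >= 0, y = mu_y/2 >= 0 with mu_x*x = mu_y*y = 0, i.e. x = y = 0: contradiction. Hence mu > 0 and x + 4y = 14 is active.
Try x > 0, y > 0 (so mu_x = mu_y = 0): x = 1*mu/2, y = 4*mu/2
Substitute: 1*(1*mu/2) + 4*(4*mu/2) = 14
  mu*17/2 = 14 => mu = 28/17
x* = 14/17 > 0, y* = 56/17 > 0, consistent with mu_x = mu_y = 0.
f is convex and the constraints are linear, so this KKT point is the global minimum.
f* = 196/17
Active constraints: x + 4y >= 14 (holds with equality, mu = 28/17 > 0); x >= 0 and y >= 0 are inactive (mu_x = mu_y = 0).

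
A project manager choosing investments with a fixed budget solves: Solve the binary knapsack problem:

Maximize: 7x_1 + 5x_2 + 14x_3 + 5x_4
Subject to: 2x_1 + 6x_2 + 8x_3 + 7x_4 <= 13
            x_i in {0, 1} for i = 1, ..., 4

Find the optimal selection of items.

Items: item 1 (v=7, w=2), item 2 (v=5, w=6), item 3 (v=14, w=8), item 4 (v=5, w=7)
Capacity: 13
Checking all 16 subsets (w = total weight, v = total value):
  {}: w = 0, v = 0
  {1}: w = 2, v = 7
  {2}: w = 6, v = 5
  {3}: w = 8, v = 14
  {4}: w = 7, v = 5
  {1, 2}: w = 8, v = 12
  {1, 3}: w = 10, v = 21
  {1, 4}: w = 9, v = 12
  {2, 3}: w = 14 > 13, infeasible
  {2, 4}: w = 13, v = 10
  {3, 4}: w = 15 > 13, infeasible
  {1, 2, 3}: w = 16 > 13, infeasible
  {1, 2, 4}: w = 15 > 13, infeasible
  {1, 3, 4}: w = 17 > 13, infeasible
  {2, 3, 4}: w = 21 > 13, infeasible
  {1, 2, 3, 4}: w = 23 > 13, infeasible
Best feasible subset: items [1, 3]
Total weight: 10 <= 13, total value: 21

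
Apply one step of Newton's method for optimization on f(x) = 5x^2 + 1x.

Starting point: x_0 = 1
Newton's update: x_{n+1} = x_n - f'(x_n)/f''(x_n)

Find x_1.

f(x) = 5x^2 + 1x
f'(x) = 10x + (1), f''(x) = 10
Newton step: x_1 = x_0 - f'(x_0)/f''(x_0)
f'(1) = 11
x_1 = 1 - 11/10 = -1/10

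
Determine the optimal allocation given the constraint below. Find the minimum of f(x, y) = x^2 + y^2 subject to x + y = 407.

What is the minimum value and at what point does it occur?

Substitute y = 407 - x into f(x,y) = x^2 + y^2:
g(x) = x^2 + (407 - x)^2 = 2x^2 - 814x + 165649
g'(x) = 4x - 814 = 0  =>  x = 407/2
y = 407 - 407/2 = 407/2
Minimum value = (407/2)^2 + (407/2)^2 = 165649/2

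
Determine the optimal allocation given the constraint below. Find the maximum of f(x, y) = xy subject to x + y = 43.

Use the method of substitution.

Substitute y = 43 - x into f(x,y) = xy:
g(x) = x(43 - x) = 43x - x^2
g'(x) = 43 - 2x = 0  =>  x = 43/2
y = 43 - 43/2 = 43/2
Maximum value = (43/2) * (43/2) = 1849/4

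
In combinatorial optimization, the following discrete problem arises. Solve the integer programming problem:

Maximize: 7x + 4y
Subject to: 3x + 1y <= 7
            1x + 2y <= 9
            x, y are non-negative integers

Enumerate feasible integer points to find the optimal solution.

Constraint 1: 3x + 1y <= 7
Constraint 2: 1x + 2y <= 9
Feasible x range (need y >= 0): 0 <= x <= min(7/3, 9/1) => x in {0, ..., 2}.
Enumerate feasible integer points row by row (the coefficient of y is 4 > 0, so for each x the largest feasible y gives the best value):
  x = 0: y <= min((7 - 3*0)/1, (9 - 1*0)/2) => y in {0, ..., 4}; best 7*0 + 4*4 = 16
  x = 1: y <= min((7 - 3*1)/1, (9 - 1*1)/2) => y in {0, ..., 4}; best 7*1 + 4*4 = 23
  x = 2: y <= min((7 - 3*2)/1, (9 - 1*2)/2) => y in {0, ..., 1}; best 7*2 + 4*1 = 18
The maximum 7x + 4y = 23 is achieved at x = 1, y = 4.
Check: 3*1 + 1*4 = 7 <= 7 and 1*1 + 2*4 = 9 <= 9.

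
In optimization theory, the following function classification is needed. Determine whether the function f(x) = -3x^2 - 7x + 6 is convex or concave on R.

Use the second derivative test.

f(x) = -3x^2 - 7x + 6
f'(x) = -6x - 7
f''(x) = -6
Since f''(x) = -6 < 0 for all x, f is concave on R.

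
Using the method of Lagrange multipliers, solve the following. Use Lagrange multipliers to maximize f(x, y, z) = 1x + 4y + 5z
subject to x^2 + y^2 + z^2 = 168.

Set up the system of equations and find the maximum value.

Lagrange conditions: 1 = 2*lambda*x, 4 = 2*lambda*y, 5 = 2*lambda*z
So x:1 = y:4 = z:5, i.e. x = 1t, y = 4t, z = 5t
Constraint: t^2*(1^2 + 4^2 + 5^2) = 168
  t^2 * 42 = 168  =>  t = sqrt(4)
Maximum = 1*1t + 4*4t + 5*5t = 42*sqrt(4) = 84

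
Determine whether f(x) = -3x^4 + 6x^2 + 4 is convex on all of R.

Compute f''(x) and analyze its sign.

f(x) = -3x^4 + 6x^2 + 4
f'(x) = -12x^3 + 12x
f''(x) = -36x^2 + 12
f''(x) = -36x^2 + 12 -> -inf as |x| -> inf
Therefore, f is not globally convex on R.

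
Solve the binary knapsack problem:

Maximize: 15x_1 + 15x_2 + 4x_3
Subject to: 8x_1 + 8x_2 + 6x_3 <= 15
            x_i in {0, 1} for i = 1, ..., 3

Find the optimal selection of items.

Items: item 1 (v=15, w=8), item 2 (v=15, w=8), item 3 (v=4, w=6)
Capacity: 15
Checking all 8 subsets (w = total weight, v = total value):
  {}: w = 0, v = 0
  {1}: w = 8, v = 15
  {2}: w = 8, v = 15
  {3}: w = 6, v = 4
  {1, 2}: w = 16 > 15, infeasible
  {1, 3}: w = 14, v = 19
  {2, 3}: w = 14, v = 19
  {1, 2, 3}: w = 22 > 15, infeasible
Best feasible subset: items [1, 3]
(The same value 19 is also attained by {2, 3}.)
Total weight: 14 <= 15, total value: 19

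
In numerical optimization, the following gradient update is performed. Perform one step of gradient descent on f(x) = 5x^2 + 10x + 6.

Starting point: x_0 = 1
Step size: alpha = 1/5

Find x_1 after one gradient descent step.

f(x) = 5x^2 + 10x + 6
f'(x) = 10x + 10
f'(1) = 10*1 + (10) = 20
x_1 = x_0 - alpha * f'(x_0) = 1 - 1/5 * 20 = -3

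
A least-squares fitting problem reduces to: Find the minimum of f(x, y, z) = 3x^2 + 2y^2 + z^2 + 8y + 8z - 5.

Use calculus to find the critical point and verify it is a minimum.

f(x,y,z) = 3x^2 + 2y^2 + z^2 + 8y + 8z - 5
df/dx = 6x + (0) = 0 => x = 0
df/dy = 4y + (8) = 0 => y = -2
df/dz = 2z + (8) = 0 => z = -4
f(0,-2,-4) = 3*(0)^2 + 2*(-2)^2 + 1*(-4)^2 + 8*(-2) + 8*(-4) + -5 = -29
Hessian is diagonal with entries 6, 4, 2 > 0, confirmed minimum.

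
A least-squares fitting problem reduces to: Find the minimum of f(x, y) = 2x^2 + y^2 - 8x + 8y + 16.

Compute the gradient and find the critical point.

f(x,y) = 2x^2 + y^2 - 8x + 8y + 16
df/dx = 4x + (-8) = 0  =>  x = 2
df/dy = 2y + (8) = 0  =>  y = -4
f(2, -4) = 2*(2)^2 + 1*(-4)^2 + -8*(2) + 8*(-4) + 16 = -8
Hessian is diagonal with entries 4, 2 > 0, so this is a minimum.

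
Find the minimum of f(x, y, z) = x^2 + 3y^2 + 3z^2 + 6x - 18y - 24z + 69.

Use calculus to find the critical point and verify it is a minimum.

f(x,y,z) = x^2 + 3y^2 + 3z^2 + 6x - 18y - 24z + 69
df/dx = 2x + (6) = 0 => x = -3
df/dy = 6y + (-18) = 0 => y = 3
df/dz = 6z + (-24) = 0 => z = 4
f(-3,3,4) = 1*(-3)^2 + 3*(3)^2 + 3*(4)^2 + 6*(-3) + -18*(3) + -24*(4) + 69 = -15
Hessian is diagonal with entries 2, 6, 6 > 0, confirmed minimum.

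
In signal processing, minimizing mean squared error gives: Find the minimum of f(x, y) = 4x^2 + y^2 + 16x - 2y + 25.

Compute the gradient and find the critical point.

f(x,y) = 4x^2 + y^2 + 16x - 2y + 25
df/dx = 8x + (16) = 0  =>  x = -2
df/dy = 2y + (-2) = 0  =>  y = 1
f(-2, 1) = 4*(-2)^2 + 1*(1)^2 + 16*(-2) + -2*(1) + 25 = 8
Hessian is diagonal with entries 8, 2 > 0, so this is a minimum.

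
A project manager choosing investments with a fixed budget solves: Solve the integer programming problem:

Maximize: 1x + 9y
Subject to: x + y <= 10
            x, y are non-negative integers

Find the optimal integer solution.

Objective: 1x + 9y, constraint: x + y <= 10
Coefficient of y is 9 > coefficient of x is 1, so allocate the entire budget to y.
Optimal: x = 0, y = 10, value = 90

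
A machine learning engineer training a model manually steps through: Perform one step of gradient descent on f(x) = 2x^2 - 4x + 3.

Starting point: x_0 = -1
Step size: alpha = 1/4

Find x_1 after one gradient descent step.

f(x) = 2x^2 - 4x + 3
f'(x) = 4x - 4
f'(-1) = 4*-1 + (-4) = -8
x_1 = x_0 - alpha * f'(x_0) = -1 - 1/4 * -8 = 1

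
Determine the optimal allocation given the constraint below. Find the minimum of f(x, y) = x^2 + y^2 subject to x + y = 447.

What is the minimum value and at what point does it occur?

Substitute y = 447 - x into f(x,y) = x^2 + y^2:
g(x) = x^2 + (447 - x)^2 = 2x^2 - 894x + 199809
g'(x) = 4x - 894 = 0  =>  x = 447/2
y = 447 - 447/2 = 447/2
Minimum value = (447/2)^2 + (447/2)^2 = 199809/2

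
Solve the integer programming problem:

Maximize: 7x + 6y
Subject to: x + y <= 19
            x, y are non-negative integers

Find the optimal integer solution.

Objective: 7x + 6y, constraint: x + y <= 19
Coefficient of x is 7 >= coefficient of y is 6, so allocate the entire budget to x.
Optimal: x = 19, y = 0, value = 133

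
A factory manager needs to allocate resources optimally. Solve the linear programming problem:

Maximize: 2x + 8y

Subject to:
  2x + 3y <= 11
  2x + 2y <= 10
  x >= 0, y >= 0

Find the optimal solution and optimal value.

Feasible vertices: (0, 0), (0, 11/3), (4, 1), (5, 0)
Objective 2x + 8y at each:
  (0, 0): 0
  (0, 11/3): 88/3
  (4, 1): 16
  (5, 0): 10
Maximum is 88/3 at (0, 11/3).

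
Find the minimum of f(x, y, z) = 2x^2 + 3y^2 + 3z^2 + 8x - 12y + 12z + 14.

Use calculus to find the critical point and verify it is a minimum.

f(x,y,z) = 2x^2 + 3y^2 + 3z^2 + 8x - 12y + 12z + 14
df/dx = 4x + (8) = 0 => x = -2
df/dy = 6y + (-12) = 0 => y = 2
df/dz = 6z + (12) = 0 => z = -2
f(-2,2,-2) = 2*(-2)^2 + 3*(2)^2 + 3*(-2)^2 + 8*(-2) + -12*(2) + 12*(-2) + 14 = -18
Hessian is diagonal with entries 4, 6, 6 > 0, confirmed minimum.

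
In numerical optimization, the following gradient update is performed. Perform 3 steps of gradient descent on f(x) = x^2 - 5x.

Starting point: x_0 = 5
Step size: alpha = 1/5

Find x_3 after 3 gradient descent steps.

f(x) = x^2 - 5x, f'(x) = 2x + (-5)
Step 1: f'(5) = 5, x_1 = 5 - 1/5 * 5 = 4
Step 2: f'(4) = 3, x_2 = 4 - 1/5 * 3 = 17/5
Step 3: f'(17/5) = 9/5, x_3 = 17/5 - 1/5 * 9/5 = 76/25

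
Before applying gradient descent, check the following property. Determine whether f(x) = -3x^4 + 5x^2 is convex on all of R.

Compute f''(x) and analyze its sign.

f(x) = -3x^4 + 5x^2
f'(x) = -12x^3 + 10x
f''(x) = -36x^2 + 10
f''(x) = -36x^2 + 10 -> -inf as |x| -> inf
Therefore, f is not globally convex on R.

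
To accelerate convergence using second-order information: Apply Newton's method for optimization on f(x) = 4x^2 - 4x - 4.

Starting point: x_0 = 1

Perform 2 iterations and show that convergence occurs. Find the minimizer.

f(x) = 4x^2 - 4x - 4, f'(x) = 8x + (-4), f''(x) = 8
Step 1: f'(1) = 4, x_1 = 1 - 4/8 = 1/2
Step 2: f'(1/2) = 0, x_2 = 1/2 (converged)
Newton's method converges in 1 step for quadratics.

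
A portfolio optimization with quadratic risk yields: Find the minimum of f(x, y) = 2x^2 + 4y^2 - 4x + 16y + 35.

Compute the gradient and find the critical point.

f(x,y) = 2x^2 + 4y^2 - 4x + 16y + 35
df/dx = 4x + (-4) = 0  =>  x = 1
df/dy = 8y + (16) = 0  =>  y = -2
f(1, -2) = 2*(1)^2 + 4*(-2)^2 + -4*(1) + 16*(-2) + 35 = 17
Hessian is diagonal with entries 4, 8 > 0, so this is a minimum.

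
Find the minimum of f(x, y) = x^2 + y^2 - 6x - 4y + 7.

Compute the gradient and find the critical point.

f(x,y) = x^2 + y^2 - 6x - 4y + 7
df/dx = 2x + (-6) = 0  =>  x = 3
df/dy = 2y + (-4) = 0  =>  y = 2
f(3, 2) = 1*(3)^2 + 1*(2)^2 + -6*(3) + -4*(2) + 7 = -6
Hessian is diagonal with entries 2, 2 > 0, so this is a minimum.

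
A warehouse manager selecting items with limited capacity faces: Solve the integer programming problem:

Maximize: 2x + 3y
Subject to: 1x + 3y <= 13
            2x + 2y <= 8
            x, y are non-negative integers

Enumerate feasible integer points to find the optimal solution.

Constraint 1: 1x + 3y <= 13
Constraint 2: 2x + 2y <= 8
Feasible x range (need y >= 0): 0 <= x <= min(13/1, 8/2) => x in {0, ..., 4}.
Enumerate feasible integer points row by row (the coefficient of y is 3 > 0, so for each x the largest feasible y gives the best value):
  x = 0: y <= min((13 - 1*0)/3, (8 - 2*0)/2) => y in {0, ..., 4}; best 2*0 + 3*4 = 12
  x = 1: y <= min((13 - 1*1)/3, (8 - 2*1)/2) => y in {0, ..., 3}; best 2*1 + 3*3 = 11
  x = 2: y <= min((13 - 1*2)/3, (8 - 2*2)/2) => y in {0, ..., 2}; best 2*2 + 3*2 = 10
  x = 3: y <= min((13 - 1*3)/3, (8 - 2*3)/2) => y in {0, ..., 1}; best 2*3 + 3*1 = 9
  x = 4: y <= min((13 - 1*4)/3, (8 - 2*4)/2) => y in {0}; best 2*4 + 3*0 = 8
The maximum 2x + 3y = 12 is achieved at x = 0, y = 4.
Check: 1*0 + 3*4 = 12 <= 13 and 2*0 + 2*4 = 8 <= 8.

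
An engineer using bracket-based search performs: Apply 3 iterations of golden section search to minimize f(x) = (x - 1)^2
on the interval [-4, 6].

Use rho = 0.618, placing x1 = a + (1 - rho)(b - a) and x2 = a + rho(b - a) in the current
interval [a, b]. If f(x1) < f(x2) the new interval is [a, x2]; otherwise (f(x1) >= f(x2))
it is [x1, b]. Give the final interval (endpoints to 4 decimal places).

Golden section search for min of f(x) = (x - 1)^2 on [-4, 6].
Each step: x1 = a + (1 - rho)(b - a), x2 = a + rho(b - a); if f(x1) < f(x2) keep [a, x2], otherwise keep [x1, b].
Step 1: [-4.0000, 6.0000], x1=-0.1800 (f=1.3924), x2=2.1800 (f=1.3924); f(x1) = f(x2) (tie, not '<') => keep [-0.1800, 6.0000]
Step 2: [-0.1800, 6.0000], x1=2.1808 (f=1.3942), x2=3.6392 (f=6.9656); f(x1) < f(x2) => keep [-0.1800, 3.6392]
Step 3: [-0.1800, 3.6392], x1=1.2789 (f=0.0778), x2=2.1803 (f=1.3931); f(x1) < f(x2) => keep [-0.1800, 2.1803]
Final interval: [-0.1800, 2.1803]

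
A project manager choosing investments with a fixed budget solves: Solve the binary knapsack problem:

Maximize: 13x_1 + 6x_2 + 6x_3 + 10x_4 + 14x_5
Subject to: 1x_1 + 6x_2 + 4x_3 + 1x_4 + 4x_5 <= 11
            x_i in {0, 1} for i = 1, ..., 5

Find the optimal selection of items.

Items: item 1 (v=13, w=1), item 2 (v=6, w=6), item 3 (v=6, w=4), item 4 (v=10, w=1), item 5 (v=14, w=4)
Capacity: 11
Checking all 32 subsets (w = total weight, v = total value):
  {}: w = 0, v = 0
  {1}: w = 1, v = 13
  {2}: w = 6, v = 6
  {3}: w = 4, v = 6
  {4}: w = 1, v = 10
  {5}: w = 4, v = 14
  {1, 2}: w = 7, v = 19
  {1, 3}: w = 5, v = 19
  {1, 4}: w = 2, v = 23
  {1, 5}: w = 5, v = 27
  {2, 3}: w = 10, v = 12
  {2, 4}: w = 7, v = 16
  {2, 5}: w = 10, v = 20
  {3, 4}: w = 5, v = 16
  {3, 5}: w = 8, v = 20
  {4, 5}: w = 5, v = 24
  {1, 2, 3}: w = 11, v = 25
  {1, 2, 4}: w = 8, v = 29
  {1, 2, 5}: w = 11, v = 33
  {1, 3, 4}: w = 6, v = 29
  {1, 3, 5}: w = 9, v = 33
  {1, 4, 5}: w = 6, v = 37
  {2, 3, 4}: w = 11, v = 22
  {2, 3, 5}: w = 14 > 11, infeasible
  {2, 4, 5}: w = 11, v = 30
  {3, 4, 5}: w = 9, v = 30
  {1, 2, 3, 4}: w = 12 > 11, infeasible
  {1, 2, 3, 5}: w = 15 > 11, infeasible
  {1, 2, 4, 5}: w = 12 > 11, infeasible
  {1, 3, 4, 5}: w = 10, v = 43
  {2, 3, 4, 5}: w = 15 > 11, infeasible
  {1, 2, 3, 4, 5}: w = 16 > 11, infeasible
Best feasible subset: items [1, 3, 4, 5]
Total weight: 10 <= 11, total value: 43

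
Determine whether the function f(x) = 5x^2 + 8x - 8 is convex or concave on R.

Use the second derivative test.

f(x) = 5x^2 + 8x - 8
f'(x) = 10x + 8
f''(x) = 10
Since f''(x) = 10 > 0 for all x, f is convex on R.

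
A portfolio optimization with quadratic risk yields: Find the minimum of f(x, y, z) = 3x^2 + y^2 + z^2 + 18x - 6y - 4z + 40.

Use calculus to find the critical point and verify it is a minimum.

f(x,y,z) = 3x^2 + y^2 + z^2 + 18x - 6y - 4z + 40
df/dx = 6x + (18) = 0 => x = -3
df/dy = 2y + (-6) = 0 => y = 3
df/dz = 2z + (-4) = 0 => z = 2
f(-3,3,2) = 3*(-3)^2 + 1*(3)^2 + 1*(2)^2 + 18*(-3) + -6*(3) + -4*(2) + 40 = 0
Hessian is diagonal with entries 6, 2, 2 > 0, confirmed minimum.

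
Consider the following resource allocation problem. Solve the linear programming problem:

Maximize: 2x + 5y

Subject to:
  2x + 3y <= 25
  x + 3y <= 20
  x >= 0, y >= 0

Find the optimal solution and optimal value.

Feasible vertices: (0, 0), (0, 20/3), (5, 5), (25/2, 0)
Objective 2x + 5y at each:
  (0, 0): 0
  (0, 20/3): 100/3
  (5, 5): 35
  (25/2, 0): 25
Maximum is 35 at (5, 5).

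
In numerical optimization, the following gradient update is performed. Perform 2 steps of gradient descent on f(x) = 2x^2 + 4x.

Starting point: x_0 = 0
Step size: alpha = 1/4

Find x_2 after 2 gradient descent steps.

f(x) = 2x^2 + 4x, f'(x) = 4x + (4)
Step 1: f'(0) = 4, x_1 = 0 - 1/4 * 4 = -1
Step 2: f'(-1) = 0, x_2 = -1 - 1/4 * 0 = -1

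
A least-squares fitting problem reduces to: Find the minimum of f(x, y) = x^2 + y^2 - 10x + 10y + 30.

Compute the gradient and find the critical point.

f(x,y) = x^2 + y^2 - 10x + 10y + 30
df/dx = 2x + (-10) = 0  =>  x = 5
df/dy = 2y + (10) = 0  =>  y = -5
f(5, -5) = 1*(5)^2 + 1*(-5)^2 + -10*(5) + 10*(-5) + 30 = -20
Hessian is diagonal with entries 2, 2 > 0, so this is a minimum.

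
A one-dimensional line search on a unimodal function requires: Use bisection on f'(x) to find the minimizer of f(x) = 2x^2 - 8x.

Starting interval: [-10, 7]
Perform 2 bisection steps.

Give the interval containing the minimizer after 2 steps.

Finding critical point of f(x) = 2x^2 - 8x using bisection on f'(x) = 4x + -8.
f'(x) = 0 when x = 2.
Starting interval: [-10, 7]
Step 1: mid = -3/2, f'(mid) = -14, new interval = [-3/2, 7]
Step 2: mid = 11/4, f'(mid) = 3, new interval = [-3/2, 11/4]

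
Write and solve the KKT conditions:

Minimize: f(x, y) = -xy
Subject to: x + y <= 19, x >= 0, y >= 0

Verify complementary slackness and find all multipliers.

Problem: min -xy s.t. x + y <= 19 (multiplier lambda), x >= 0 (mu_x), y >= 0 (mu_y)
KKT stationarity: -y + lambda - mu_x = 0, -x + lambda - mu_y = 0, with lambda, mu_x, mu_y >= 0
Complementary slackness: lambda*(x + y - 19) = 0, mu_x*x = 0, mu_y*y = 0
If lambda = 0: y = -mu_x <= 0 and x = -mu_y <= 0 force x = y = 0 with f = 0; but x = y = 19/2 is feasible with f = -361/4 < 0, so this is not the minimum. Hence lambda > 0 and x + y = 19.
Try x > 0, y > 0 (so mu_x = mu_y = 0): y = lambda, x = lambda => x = y = lambda
x + y = 19 => 2*lambda = 19 => lambda = 19/2
x* = y* = 19/2 > 0, consistent with mu_x = mu_y = 0.
(Any feasible point with x = 0 or y = 0 has f = 0 > -361/4, so the minimum is not on those boundaries.)
min(-xy) = -361/4 (i.e. max xy = 361/4)
Multipliers: lambda = 19/2, mu_x = 0, mu_y = 0
Complementary slackness: lambda*(x + y - 19) = 19/2*(19/2 + 19/2 - 19) = 0, mu_x*x = 0*19/2 = 0, mu_y*y = 0*19/2 = 0. Satisfied.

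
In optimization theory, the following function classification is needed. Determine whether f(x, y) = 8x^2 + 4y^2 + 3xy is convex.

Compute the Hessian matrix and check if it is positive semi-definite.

f(x,y) = 8x^2 + 4y^2 + 3xy
Hessian H = [[16, 3], [3, 8]]
trace(H) = 24, det(H) = 119
Eigenvalues: (24 +/- sqrt(100)) / 2 = 17, 7
Since both eigenvalues > 0, f is convex.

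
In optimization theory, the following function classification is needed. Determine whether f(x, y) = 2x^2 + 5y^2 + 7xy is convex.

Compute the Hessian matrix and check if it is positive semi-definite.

f(x,y) = 2x^2 + 5y^2 + 7xy
Hessian H = [[4, 7], [7, 10]]
trace(H) = 14, det(H) = -9
Eigenvalues: (14 +/- sqrt(232)) / 2 = 14.62, -0.6158
Since not both eigenvalues positive, f is neither convex nor concave.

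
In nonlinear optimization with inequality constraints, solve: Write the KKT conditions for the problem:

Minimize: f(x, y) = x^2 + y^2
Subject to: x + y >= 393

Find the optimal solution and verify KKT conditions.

KKT conditions for min x^2 + y^2 s.t. x + y >= 393:
Stationarity: 2x = mu, 2y = mu
So x = y = mu/2.
Complementary slackness: mu*(x + y - 393) = 0
Primal feasibility: x + y >= 393; dual feasibility: mu >= 0
If mu = 0 then x = y = 0, but 0 + 0 < 393 is infeasible, so the constraint is active.
Constraint active: x + y = 2*(mu/2) = 393 => mu = 393
x = y = 393/2, f = 154449/2
Verify: stationarity 2*(393/2) = 393 = mu; primal 393/2 + 393/2 = 393 >= 393; dual mu = 393 >= 0; complementary slackness 393*(393 - 393) = 0. All KKT conditions hold.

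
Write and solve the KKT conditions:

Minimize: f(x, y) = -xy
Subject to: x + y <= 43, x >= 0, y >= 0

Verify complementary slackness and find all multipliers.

Problem: min -xy s.t. x + y <= 43 (multiplier lambda), x >= 0 (mu_x), y >= 0 (mu_y)
KKT stationarity: -y + lambda - mu_x = 0, -x + lambda - mu_y = 0, with lambda, mu_x, mu_y >= 0
Complementary slackness: lambda*(x + y - 43) = 0, mu_x*x = 0, mu_y*y = 0
If lambda = 0: y = -mu_x <= 0 and x = -mu_y <= 0 force x = y = 0 with f = 0; but x = y = 43/2 is feasible with f = -1849/4 < 0, so this is not the minimum. Hence lambda > 0 and x + y = 43.
Try x > 0, y > 0 (so mu_x = mu_y = 0): y = lambda, x = lambda => x = y = lambda
x + y = 43 => 2*lambda = 43 => lambda = 43/2
x* = y* = 43/2 > 0, consistent with mu_x = mu_y = 0.
(Any feasible point with x = 0 or y = 0 has f = 0 > -1849/4, so the minimum is not on those boundaries.)
min(-xy) = -1849/4 (i.e. max xy = 1849/4)
Multipliers: lambda = 43/2, mu_x = 0, mu_y = 0
Complementary slackness: lambda*(x + y - 43) = 43/2*(43/2 + 43/2 - 43) = 0, mu_x*x = 0*43/2 = 0, mu_y*y = 0*43/2 = 0. Satisfied.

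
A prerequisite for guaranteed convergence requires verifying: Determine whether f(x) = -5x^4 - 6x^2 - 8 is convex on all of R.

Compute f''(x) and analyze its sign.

f(x) = -5x^4 - 6x^2 - 8
f'(x) = -20x^3 + -12x
f''(x) = -60x^2 + -12
f''(x) = -60x^2 + -12 <= -12 < 0 for all x
Therefore, f is concave on R.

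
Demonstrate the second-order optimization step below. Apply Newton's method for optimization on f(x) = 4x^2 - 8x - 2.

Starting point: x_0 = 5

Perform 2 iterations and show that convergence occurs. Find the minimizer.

f(x) = 4x^2 - 8x - 2, f'(x) = 8x + (-8), f''(x) = 8
Step 1: f'(5) = 32, x_1 = 5 - 32/8 = 1
Step 2: f'(1) = 0, x_2 = 1 (converged)
Newton's method converges in 1 step for quadratics.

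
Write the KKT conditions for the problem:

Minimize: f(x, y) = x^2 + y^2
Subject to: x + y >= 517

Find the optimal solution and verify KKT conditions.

KKT conditions for min x^2 + y^2 s.t. x + y >= 517:
Stationarity: 2x = mu, 2y = mu
So x = y = mu/2.
Complementary slackness: mu*(x + y - 517) = 0
Primal feasibility: x + y >= 517; dual feasibility: mu >= 0
If mu = 0 then x = y = 0, but 0 + 0 < 517 is infeasible, so the constraint is active.
Constraint active: x + y = 2*(mu/2) = 517 => mu = 517
x = y = 517/2, f = 267289/2
Verify: stationarity 2*(517/2) = 517 = mu; primal 517/2 + 517/2 = 517 >= 517; dual mu = 517 >= 0; complementary slackness 517*(517 - 517) = 0. All KKT conditions hold.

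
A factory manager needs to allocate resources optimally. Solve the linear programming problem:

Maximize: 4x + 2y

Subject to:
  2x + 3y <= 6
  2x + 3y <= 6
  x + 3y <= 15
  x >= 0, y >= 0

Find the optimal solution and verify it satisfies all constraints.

Feasible vertices: (0, 0), (0, 2), (3, 0)
Objective 4x + 2y at each vertex:
  (0, 0): 0
  (0, 2): 4
  (3, 0): 12
Maximum is 12 at (3, 0).
Verify constraints at (x, y) = (3, 0):
  2*3 + 3*0 = 6 <= 6 (active)
  2*3 + 3*0 = 6 <= 6 (active)
  1*3 + 3*0 = 3 <= 15
  x = 3 >= 0, y = 0 >= 0. All constraints satisfied.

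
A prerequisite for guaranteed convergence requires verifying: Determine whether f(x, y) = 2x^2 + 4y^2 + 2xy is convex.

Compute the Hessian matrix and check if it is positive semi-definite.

f(x,y) = 2x^2 + 4y^2 + 2xy
Hessian H = [[4, 2], [2, 8]]
trace(H) = 12, det(H) = 28
Eigenvalues: (12 +/- sqrt(32)) / 2 = 8.828, 3.172
Since both eigenvalues > 0, f is convex.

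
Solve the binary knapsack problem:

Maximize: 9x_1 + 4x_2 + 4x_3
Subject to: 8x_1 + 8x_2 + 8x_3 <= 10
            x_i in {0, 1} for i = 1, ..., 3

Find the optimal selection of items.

Items: item 1 (v=9, w=8), item 2 (v=4, w=8), item 3 (v=4, w=8)
Capacity: 10
Checking all 8 subsets (w = total weight, v = total value):
  {}: w = 0, v = 0
  {1}: w = 8, v = 9
  {2}: w = 8, v = 4
  {3}: w = 8, v = 4
  {1, 2}: w = 16 > 10, infeasible
  {1, 3}: w = 16 > 10, infeasible
  {2, 3}: w = 16 > 10, infeasible
  {1, 2, 3}: w = 24 > 10, infeasible
Best feasible subset: items [1]
Total weight: 8 <= 10, total value: 9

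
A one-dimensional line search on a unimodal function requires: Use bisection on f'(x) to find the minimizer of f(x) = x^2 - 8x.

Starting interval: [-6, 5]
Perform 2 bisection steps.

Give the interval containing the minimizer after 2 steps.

Finding critical point of f(x) = x^2 - 8x using bisection on f'(x) = 2x + -8.
f'(x) = 0 when x = 4.
Starting interval: [-6, 5]
Step 1: mid = -1/2, f'(mid) = -9, new interval = [-1/2, 5]
Step 2: mid = 9/4, f'(mid) = -7/2, new interval = [9/4, 5]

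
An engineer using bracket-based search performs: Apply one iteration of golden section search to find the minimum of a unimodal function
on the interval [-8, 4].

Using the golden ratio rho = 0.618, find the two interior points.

Golden section search on [-8, 4].
Golden ratio rho = 0.618 (approx).
Interior points:
  x_1 = -8 + (1-0.618)*12 = -3.4160
  x_2 = -8 + 0.618*12 = -0.5840
Compare f(x_1) and f(x_2) to determine which subinterval to keep.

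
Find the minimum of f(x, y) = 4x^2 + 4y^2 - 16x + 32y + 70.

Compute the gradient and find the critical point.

f(x,y) = 4x^2 + 4y^2 - 16x + 32y + 70
df/dx = 8x + (-16) = 0  =>  x = 2
df/dy = 8y + (32) = 0  =>  y = -4
f(2, -4) = 4*(2)^2 + 4*(-4)^2 + -16*(2) + 32*(-4) + 70 = -10
Hessian is diagonal with entries 8, 8 > 0, so this is a minimum.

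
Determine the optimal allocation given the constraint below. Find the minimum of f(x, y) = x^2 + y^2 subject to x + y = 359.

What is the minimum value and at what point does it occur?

Substitute y = 359 - x into f(x,y) = x^2 + y^2:
g(x) = x^2 + (359 - x)^2 = 2x^2 - 718x + 128881
g'(x) = 4x - 718 = 0  =>  x = 359/2
y = 359 - 359/2 = 359/2
Minimum value = (359/2)^2 + (359/2)^2 = 128881/2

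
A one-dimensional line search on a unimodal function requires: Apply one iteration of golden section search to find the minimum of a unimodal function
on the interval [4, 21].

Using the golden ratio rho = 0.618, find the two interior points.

Golden section search on [4, 21].
Golden ratio rho = 0.618 (approx).
Interior points:
  x_1 = 4 + (1-0.618)*17 = 10.4940
  x_2 = 4 + 0.618*17 = 14.5060
Compare f(x_1) and f(x_2) to determine which subinterval to keep.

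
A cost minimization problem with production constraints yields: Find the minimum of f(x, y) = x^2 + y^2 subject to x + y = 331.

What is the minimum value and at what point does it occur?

Substitute y = 331 - x into f(x,y) = x^2 + y^2:
g(x) = x^2 + (331 - x)^2 = 2x^2 - 662x + 109561
g'(x) = 4x - 662 = 0  =>  x = 331/2
y = 331 - 331/2 = 331/2
Minimum value = (331/2)^2 + (331/2)^2 = 109561/2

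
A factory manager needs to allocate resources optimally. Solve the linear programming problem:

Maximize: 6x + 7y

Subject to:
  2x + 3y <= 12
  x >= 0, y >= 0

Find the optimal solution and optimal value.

The feasible region has vertices at [(0, 0), (6, 0), (0, 4)].
Checking objective 6x + 7y at each vertex:
  (0, 0): 6*0 + 7*0 = 0
  (6, 0): 6*6 + 7*0 = 36
  (0, 4): 6*0 + 7*4 = 28
Maximum is 36 at (6, 0).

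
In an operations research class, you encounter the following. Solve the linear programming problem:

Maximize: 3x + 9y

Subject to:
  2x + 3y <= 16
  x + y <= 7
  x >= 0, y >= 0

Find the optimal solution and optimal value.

Feasible vertices: (0, 0), (0, 16/3), (5, 2), (7, 0)
Objective 3x + 9y at each:
  (0, 0): 0
  (0, 16/3): 48
  (5, 2): 33
  (7, 0): 21
Maximum is 48 at (0, 16/3).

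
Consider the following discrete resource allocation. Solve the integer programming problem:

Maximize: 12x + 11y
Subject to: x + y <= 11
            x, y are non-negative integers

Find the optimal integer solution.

Objective: 12x + 11y, constraint: x + y <= 11
Coefficient of x is 12 >= coefficient of y is 11, so allocate the entire budget to x.
Optimal: x = 11, y = 0, value = 132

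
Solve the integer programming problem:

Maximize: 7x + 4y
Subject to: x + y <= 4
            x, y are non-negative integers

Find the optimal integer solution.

Objective: 7x + 4y, constraint: x + y <= 4
Coefficient of x is 7 >= coefficient of y is 4, so allocate the entire budget to x.
Optimal: x = 4, y = 0, value = 28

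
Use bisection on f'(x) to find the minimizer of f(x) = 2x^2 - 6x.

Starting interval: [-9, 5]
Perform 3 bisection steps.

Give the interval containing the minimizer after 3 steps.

Finding critical point of f(x) = 2x^2 - 6x using bisection on f'(x) = 4x + -6.
f'(x) = 0 when x = 3/2.
Starting interval: [-9, 5]
Step 1: mid = -2, f'(mid) = -14, new interval = [-2, 5]
Step 2: mid = 3/2, f'(mid) = 0, new interval = [3/2, 3/2]
Step 3: mid = 3/2, f'(mid) = 0, new interval = [3/2, 3/2]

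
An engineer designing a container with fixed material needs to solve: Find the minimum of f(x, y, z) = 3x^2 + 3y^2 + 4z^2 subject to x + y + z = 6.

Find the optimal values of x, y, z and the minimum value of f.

Using Lagrange multipliers on f = 3x^2 + 3y^2 + 4z^2 with constraint x + y + z = 6:
Conditions: 2*3*x = lambda, 2*3*y = lambda, 2*4*z = lambda
So x = lambda/6, y = lambda/6, z = lambda/8
Substituting into constraint: lambda * (11/24) = 6
lambda = 144/11
x = 24/11, y = 24/11, z = 18/11
Minimum value = 432/11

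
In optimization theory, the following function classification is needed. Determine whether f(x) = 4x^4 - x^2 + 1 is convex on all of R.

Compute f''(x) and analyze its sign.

f(x) = 4x^4 - x^2 + 1
f'(x) = 16x^3 + -2x
f''(x) = 48x^2 + -2
f''(0) = -2 < 0, so not convex near x = 0
Therefore, f is not globally convex on R.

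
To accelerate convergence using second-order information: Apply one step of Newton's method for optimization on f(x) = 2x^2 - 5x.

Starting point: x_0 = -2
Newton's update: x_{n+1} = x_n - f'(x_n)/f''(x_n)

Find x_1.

f(x) = 2x^2 - 5x
f'(x) = 4x + (-5), f''(x) = 4
Newton step: x_1 = x_0 - f'(x_0)/f''(x_0)
f'(-2) = -13
x_1 = -2 - -13/4 = 5/4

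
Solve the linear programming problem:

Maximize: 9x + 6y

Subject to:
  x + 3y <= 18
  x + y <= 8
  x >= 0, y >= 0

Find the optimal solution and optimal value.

Feasible vertices: (0, 0), (0, 6), (3, 5), (8, 0)
Objective 9x + 6y at each:
  (0, 0): 0
  (0, 6): 36
  (3, 5): 57
  (8, 0): 72
Maximum is 72 at (8, 0).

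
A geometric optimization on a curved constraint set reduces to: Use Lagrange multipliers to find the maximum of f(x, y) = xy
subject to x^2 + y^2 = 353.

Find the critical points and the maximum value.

Lagrange conditions: y = 2*lambda*x and x = 2*lambda*y
If x = 0 then y = 0, violating the constraint, so x, y != 0.
Dividing: y/x = x/y => x^2 = y^2 => y = x or y = -x
Constraint: 2x^2 = 353 => x^2 = 353/2 => x = +/-sqrt(353/2)
Critical points: (sqrt(353/2), sqrt(353/2)), (-sqrt(353/2), -sqrt(353/2)), (sqrt(353/2), -sqrt(353/2)), (-sqrt(353/2), sqrt(353/2))
  y = x:  xy = x^2 = 353/2  at (sqrt(353/2), sqrt(353/2)) and (-sqrt(353/2), -sqrt(353/2))
  y = -x: xy = -x^2 = -353/2 at (sqrt(353/2), -sqrt(353/2)) and (-sqrt(353/2), sqrt(353/2))
Maximum xy = 353/2 at (sqrt(353/2), sqrt(353/2)) and (-sqrt(353/2), -sqrt(353/2))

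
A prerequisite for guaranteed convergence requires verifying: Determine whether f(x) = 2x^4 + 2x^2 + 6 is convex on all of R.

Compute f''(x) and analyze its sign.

f(x) = 2x^4 + 2x^2 + 6
f'(x) = 8x^3 + 4x
f''(x) = 24x^2 + 4
f''(x) = 24x^2 + 4 >= 4 > 0 for all x
Therefore, f is convex on R.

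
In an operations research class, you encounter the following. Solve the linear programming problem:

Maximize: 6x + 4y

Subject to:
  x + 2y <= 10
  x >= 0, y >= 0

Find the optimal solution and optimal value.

The feasible region has vertices at [(0, 0), (10, 0), (0, 5)].
Checking objective 6x + 4y at each vertex:
  (0, 0): 6*0 + 4*0 = 0
  (10, 0): 6*10 + 4*0 = 60
  (0, 5): 6*0 + 4*5 = 20
Maximum is 60 at (10, 0).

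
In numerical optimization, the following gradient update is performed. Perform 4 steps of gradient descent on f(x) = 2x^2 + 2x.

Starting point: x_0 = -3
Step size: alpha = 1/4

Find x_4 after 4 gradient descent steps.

f(x) = 2x^2 + 2x, f'(x) = 4x + (2)
Step 1: f'(-3) = -10, x_1 = -3 - 1/4 * -10 = -1/2
Step 2: f'(-1/2) = 0, x_2 = -1/2 - 1/4 * 0 = -1/2
Step 3: f'(-1/2) = 0, x_3 = -1/2 - 1/4 * 0 = -1/2
Step 4: f'(-1/2) = 0, x_4 = -1/2 - 1/4 * 0 = -1/2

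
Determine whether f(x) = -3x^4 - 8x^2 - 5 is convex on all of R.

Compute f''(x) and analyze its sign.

f(x) = -3x^4 - 8x^2 - 5
f'(x) = -12x^3 + -16x
f''(x) = -36x^2 + -16
f''(x) = -36x^2 + -16 <= -16 < 0 for all x
Therefore, f is concave on R.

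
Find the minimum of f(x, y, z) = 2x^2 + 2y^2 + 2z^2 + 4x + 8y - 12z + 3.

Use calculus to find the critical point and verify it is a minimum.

f(x,y,z) = 2x^2 + 2y^2 + 2z^2 + 4x + 8y - 12z + 3
df/dx = 4x + (4) = 0 => x = -1
df/dy = 4y + (8) = 0 => y = -2
df/dz = 4z + (-12) = 0 => z = 3
f(-1,-2,3) = 2*(-1)^2 + 2*(-2)^2 + 2*(3)^2 + 4*(-1) + 8*(-2) + -12*(3) + 3 = -25
Hessian is diagonal with entries 4, 4, 4 > 0, confirmed minimum.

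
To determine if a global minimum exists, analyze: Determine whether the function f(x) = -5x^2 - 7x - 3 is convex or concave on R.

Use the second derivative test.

f(x) = -5x^2 - 7x - 3
f'(x) = -10x - 7
f''(x) = -10
Since f''(x) = -10 < 0 for all x, f is concave on R.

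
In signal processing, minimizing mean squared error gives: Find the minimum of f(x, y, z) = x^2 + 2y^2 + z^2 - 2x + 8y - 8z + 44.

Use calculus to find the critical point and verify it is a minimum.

f(x,y,z) = x^2 + 2y^2 + z^2 - 2x + 8y - 8z + 44
df/dx = 2x + (-2) = 0 => x = 1
df/dy = 4y + (8) = 0 => y = -2
df/dz = 2z + (-8) = 0 => z = 4
f(1,-2,4) = 1*(1)^2 + 2*(-2)^2 + 1*(4)^2 + -2*(1) + 8*(-2) + -8*(4) + 44 = 19
Hessian is diagonal with entries 2, 4, 2 > 0, confirmed minimum.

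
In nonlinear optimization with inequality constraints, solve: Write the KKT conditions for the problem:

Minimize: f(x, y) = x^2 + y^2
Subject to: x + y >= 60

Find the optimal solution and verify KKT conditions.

KKT conditions for min x^2 + y^2 s.t. x + y >= 60:
Stationarity: 2x = mu, 2y = mu
So x = y = mu/2.
Complementary slackness: mu*(x + y - 60) = 0
Primal feasibility: x + y >= 60; dual feasibility: mu >= 0
If mu = 0 then x = y = 0, but 0 + 0 < 60 is infeasible, so the constraint is active.
Constraint active: x + y = 2*(mu/2) = 60 => mu = 60
x = y = 30, f = 1800
Verify: stationarity 2*30 = 60 = mu; primal 30 + 30 = 60 >= 60; dual mu = 60 >= 0; complementary slackness 60*(60 - 60) = 0. All KKT conditions hold.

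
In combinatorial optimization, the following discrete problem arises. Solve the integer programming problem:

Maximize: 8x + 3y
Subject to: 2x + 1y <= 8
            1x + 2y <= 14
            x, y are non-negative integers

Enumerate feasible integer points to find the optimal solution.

Constraint 1: 2x + 1y <= 8
Constraint 2: 1x + 2y <= 14
Feasible x range (need y >= 0): 0 <= x <= min(8/2, 14/1) => x in {0, ..., 4}.
Enumerate feasible integer points row by row (the coefficient of y is 3 > 0, so for each x the largest feasible y gives the best value):
  x = 0: y <= min((8 - 2*0)/1, (14 - 1*0)/2) => y in {0, ..., 7}; best 8*0 + 3*7 = 21
  x = 1: y <= min((8 - 2*1)/1, (14 - 1*1)/2) => y in {0, ..., 6}; best 8*1 + 3*6 = 26
  x = 2: y <= min((8 - 2*2)/1, (14 - 1*2)/2) => y in {0, ..., 4}; best 8*2 + 3*4 = 28
  x = 3: y <= min((8 - 2*3)/1, (14 - 1*3)/2) => y in {0, ..., 2}; best 8*3 + 3*2 = 30
  x = 4: y <= min((8 - 2*4)/1, (14 - 1*4)/2) => y in {0}; best 8*4 + 3*0 = 32
The maximum 8x + 3y = 32 is achieved at x = 4, y = 0.
Check: 2*4 + 1*0 = 8 <= 8 and 1*4 + 2*0 = 4 <= 14.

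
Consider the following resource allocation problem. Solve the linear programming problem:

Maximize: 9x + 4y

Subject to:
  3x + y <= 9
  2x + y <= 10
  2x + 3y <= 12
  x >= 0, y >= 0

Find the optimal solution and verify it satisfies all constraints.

Feasible vertices: (0, 0), (0, 4), (15/7, 18/7), (3, 0)
Objective 9x + 4y at each vertex:
  (0, 0): 0
  (0, 4): 16
  (15/7, 18/7): 207/7
  (3, 0): 27
Maximum is 207/7 at (15/7, 18/7).
Verify constraints at (x, y) = (15/7, 18/7):
  3*(15/7) + 1*(18/7) = 9 <= 9 (active)
  2*(15/7) + 1*(18/7) = 48/7 <= 10
  2*(15/7) + 3*(18/7) = 12 <= 12 (active)
  x = 15/7 >= 0, y = 18/7 >= 0. All constraints satisfied.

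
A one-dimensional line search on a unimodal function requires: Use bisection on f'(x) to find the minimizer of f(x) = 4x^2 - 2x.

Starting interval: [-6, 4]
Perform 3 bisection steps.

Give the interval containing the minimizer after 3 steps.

Finding critical point of f(x) = 4x^2 - 2x using bisection on f'(x) = 8x + -2.
f'(x) = 0 when x = 1/4.
Starting interval: [-6, 4]
Step 1: mid = -1, f'(mid) = -10, new interval = [-1, 4]
Step 2: mid = 3/2, f'(mid) = 10, new interval = [-1, 3/2]
Step 3: mid = 1/4, f'(mid) = 0, new interval = [1/4, 1/4]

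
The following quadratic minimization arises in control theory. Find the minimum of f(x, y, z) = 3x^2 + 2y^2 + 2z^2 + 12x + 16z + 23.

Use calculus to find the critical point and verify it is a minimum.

f(x,y,z) = 3x^2 + 2y^2 + 2z^2 + 12x + 16z + 23
df/dx = 6x + (12) = 0 => x = -2
df/dy = 4y + (0) = 0 => y = 0
df/dz = 4z + (16) = 0 => z = -4
f(-2,0,-4) = 3*(-2)^2 + 2*(0)^2 + 2*(-4)^2 + 12*(-2) + 16*(-4) + 23 = -21
Hessian is diagonal with entries 6, 4, 4 > 0, confirmed minimum.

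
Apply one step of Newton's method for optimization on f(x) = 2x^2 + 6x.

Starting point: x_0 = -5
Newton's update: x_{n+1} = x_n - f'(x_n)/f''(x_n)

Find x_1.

f(x) = 2x^2 + 6x
f'(x) = 4x + (6), f''(x) = 4
Newton step: x_1 = x_0 - f'(x_0)/f''(x_0)
f'(-5) = -14
x_1 = -5 - -14/4 = -3/2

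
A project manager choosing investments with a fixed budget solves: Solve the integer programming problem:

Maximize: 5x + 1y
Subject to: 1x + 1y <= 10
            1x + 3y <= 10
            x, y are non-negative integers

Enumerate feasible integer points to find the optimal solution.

Constraint 1: 1x + 1y <= 10
Constraint 2: 1x + 3y <= 10
Feasible x range (need y >= 0): 0 <= x <= min(10/1, 10/1) => x in {0, ..., 10}.
Enumerate feasible integer points row by row (the coefficient of y is 1 > 0, so for each x the largest feasible y gives the best value):
  x = 0: y <= min((10 - 1*0)/1, (10 - 1*0)/3) => y in {0, ..., 3}; best 5*0 + 1*3 = 3
  x = 1: y <= min((10 - 1*1)/1, (10 - 1*1)/3) => y in {0, ..., 3}; best 5*1 + 1*3 = 8
  x = 2: y <= min((10 - 1*2)/1, (10 - 1*2)/3) => y in {0, ..., 2}; best 5*2 + 1*2 = 12
  x = 3: y <= min((10 - 1*3)/1, (10 - 1*3)/3) => y in {0, ..., 2}; best 5*3 + 1*2 = 17
  x = 4: y <= min((10 - 1*4)/1, (10 - 1*4)/3) => y in {0, ..., 2}; best 5*4 + 1*2 = 22
  x = 5: y <= min((10 - 1*5)/1, (10 - 1*5)/3) => y in {0, ..., 1}; best 5*5 + 1*1 = 26
  x = 6: y <= min((10 - 1*6)/1, (10 - 1*6)/3) => y in {0, ..., 1}; best 5*6 + 1*1 = 31
  x = 7: y <= min((10 - 1*7)/1, (10 - 1*7)/3) => y in {0, ..., 1}; best 5*7 + 1*1 = 36
  x = 8: y <= min((10 - 1*8)/1, (10 - 1*8)/3) => y in {0}; best 5*8 + 1*0 = 40
  x = 9: y <= min((10 - 1*9)/1, (10 - 1*9)/3) => y in {0}; best 5*9 + 1*0 = 45
  x = 10: y <= min((10 - 1*10)/1, (10 - 1*10)/3) => y in {0}; best 5*10 + 1*0 = 50
The maximum 5x + 1y = 50 is achieved at x = 10, y = 0.
Check: 1*10 + 1*0 = 10 <= 10 and 1*10 + 3*0 = 10 <= 10.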